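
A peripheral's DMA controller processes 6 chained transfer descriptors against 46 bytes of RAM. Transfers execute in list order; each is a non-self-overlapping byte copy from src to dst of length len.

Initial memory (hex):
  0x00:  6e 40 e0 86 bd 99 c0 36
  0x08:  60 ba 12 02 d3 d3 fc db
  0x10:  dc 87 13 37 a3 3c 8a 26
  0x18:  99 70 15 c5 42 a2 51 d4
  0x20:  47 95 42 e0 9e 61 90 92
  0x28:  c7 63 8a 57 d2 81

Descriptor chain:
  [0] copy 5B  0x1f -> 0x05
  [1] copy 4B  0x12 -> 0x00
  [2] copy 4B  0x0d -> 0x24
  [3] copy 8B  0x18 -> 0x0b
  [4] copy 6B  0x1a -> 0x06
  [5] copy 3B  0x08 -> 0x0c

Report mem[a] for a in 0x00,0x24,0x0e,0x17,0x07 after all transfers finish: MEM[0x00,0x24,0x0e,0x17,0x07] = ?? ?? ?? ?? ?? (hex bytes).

MEM[0x00,0x24,0x0e,0x17,0x07] = 13 d3 51 26 c5

D0: mem[0x05..0x09] <- [d4 47 95 42 e0]
D1: mem[0x00..0x03] <- [13 37 a3 3c]
D2: mem[0x24..0x27] <- [d3 fc db dc]
D3: mem[0x0b..0x12] <- [99 70 15 c5 42 a2 51 d4]
D4: mem[0x06..0x0b] <- [15 c5 42 a2 51 d4]
D5: mem[0x0c..0x0e] <- [42 a2 51]
query mem[0x00]=0x13, mem[0x24]=0xd3, mem[0x0e]=0x51, mem[0x17]=0x26, mem[0x07]=0xc5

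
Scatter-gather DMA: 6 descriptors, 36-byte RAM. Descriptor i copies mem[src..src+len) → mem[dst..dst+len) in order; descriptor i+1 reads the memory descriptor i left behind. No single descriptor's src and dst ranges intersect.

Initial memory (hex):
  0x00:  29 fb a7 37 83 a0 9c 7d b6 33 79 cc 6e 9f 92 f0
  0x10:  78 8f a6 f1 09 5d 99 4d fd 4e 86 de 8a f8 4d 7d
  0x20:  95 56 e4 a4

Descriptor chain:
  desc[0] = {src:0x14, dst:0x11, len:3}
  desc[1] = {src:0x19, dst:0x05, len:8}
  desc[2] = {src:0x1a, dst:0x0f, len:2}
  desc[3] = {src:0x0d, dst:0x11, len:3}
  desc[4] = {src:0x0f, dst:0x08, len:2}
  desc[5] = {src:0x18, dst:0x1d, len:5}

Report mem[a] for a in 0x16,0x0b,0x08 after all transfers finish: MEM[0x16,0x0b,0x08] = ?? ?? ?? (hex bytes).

MEM[0x16,0x0b,0x08] = 99 7d 86

[0] 0x14->0x11 len=3 : 09 5d 99
[1] 0x19->0x05 len=8 : 4e 86 de 8a f8 4d 7d 95
[2] 0x1a->0x0f len=2 : 86 de
[3] 0x0d->0x11 len=3 : 9f 92 86
[4] 0x0f->0x08 len=2 : 86 de
[5] 0x18->0x1d len=5 : fd 4e 86 de 8a
query mem[0x16]=0x99, mem[0x0b]=0x7d, mem[0x08]=0x86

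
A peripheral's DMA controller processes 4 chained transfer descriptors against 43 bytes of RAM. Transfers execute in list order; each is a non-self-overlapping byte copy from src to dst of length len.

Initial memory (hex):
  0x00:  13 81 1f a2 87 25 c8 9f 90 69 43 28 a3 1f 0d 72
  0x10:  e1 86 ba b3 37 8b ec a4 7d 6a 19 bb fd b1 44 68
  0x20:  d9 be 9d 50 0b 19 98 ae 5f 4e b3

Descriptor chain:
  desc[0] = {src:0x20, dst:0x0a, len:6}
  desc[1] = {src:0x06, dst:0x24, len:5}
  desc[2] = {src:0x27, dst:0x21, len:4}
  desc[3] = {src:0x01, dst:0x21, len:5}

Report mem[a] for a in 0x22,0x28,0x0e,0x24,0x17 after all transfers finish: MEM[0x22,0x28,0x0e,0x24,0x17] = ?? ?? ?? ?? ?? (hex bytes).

[0] 0x20->0x0a len=6 : d9 be 9d 50 0b 19
[1] 0x06->0x24 len=5 : c8 9f 90 69 d9
[2] 0x27->0x21 len=4 : 69 d9 4e b3
[3] 0x01->0x21 len=5 : 81 1f a2 87 25
query mem[0x22]=0x1f, mem[0x28]=0xd9, mem[0x0e]=0x0b, mem[0x24]=0x87, mem[0x17]=0xa4

MEM[0x22,0x28,0x0e,0x24,0x17] = 1f d9 0b 87 a4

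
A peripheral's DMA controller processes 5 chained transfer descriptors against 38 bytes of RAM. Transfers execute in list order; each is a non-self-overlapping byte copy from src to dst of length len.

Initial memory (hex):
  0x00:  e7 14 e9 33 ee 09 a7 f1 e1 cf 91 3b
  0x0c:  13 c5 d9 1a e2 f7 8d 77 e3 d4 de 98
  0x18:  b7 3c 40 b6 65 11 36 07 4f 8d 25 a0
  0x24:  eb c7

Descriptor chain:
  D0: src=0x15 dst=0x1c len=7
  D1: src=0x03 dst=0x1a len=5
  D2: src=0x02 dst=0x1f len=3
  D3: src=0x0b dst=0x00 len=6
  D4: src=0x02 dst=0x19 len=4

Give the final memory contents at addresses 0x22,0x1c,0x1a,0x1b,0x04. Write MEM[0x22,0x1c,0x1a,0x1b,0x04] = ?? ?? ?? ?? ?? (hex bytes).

D0: mem[0x1c..0x22] <- [d4 de 98 b7 3c 40 b6]
D1: mem[0x1a..0x1e] <- [33 ee 09 a7 f1]
D2: mem[0x1f..0x21] <- [e9 33 ee]
D3: mem[0x00..0x05] <- [3b 13 c5 d9 1a e2]
D4: mem[0x19..0x1c] <- [c5 d9 1a e2]
query mem[0x22]=0xb6, mem[0x1c]=0xe2, mem[0x1a]=0xd9, mem[0x1b]=0x1a, mem[0x04]=0x1a

MEM[0x22,0x1c,0x1a,0x1b,0x04] = b6 e2 d9 1a 1a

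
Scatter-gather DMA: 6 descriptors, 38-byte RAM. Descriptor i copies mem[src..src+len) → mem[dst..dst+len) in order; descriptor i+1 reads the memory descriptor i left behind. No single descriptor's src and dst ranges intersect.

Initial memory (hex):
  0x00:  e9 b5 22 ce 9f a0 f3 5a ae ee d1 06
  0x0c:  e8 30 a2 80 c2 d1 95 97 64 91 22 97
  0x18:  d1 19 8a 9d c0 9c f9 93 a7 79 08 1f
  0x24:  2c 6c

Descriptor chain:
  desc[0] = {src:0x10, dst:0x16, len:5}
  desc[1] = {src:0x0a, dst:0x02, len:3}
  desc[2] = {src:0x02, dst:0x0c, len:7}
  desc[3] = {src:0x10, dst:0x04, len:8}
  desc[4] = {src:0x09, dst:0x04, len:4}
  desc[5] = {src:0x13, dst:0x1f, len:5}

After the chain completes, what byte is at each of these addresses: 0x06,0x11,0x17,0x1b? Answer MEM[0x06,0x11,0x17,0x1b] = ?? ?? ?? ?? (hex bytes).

MEM[0x06,0x11,0x17,0x1b] = d1 5a d1 9d

#0 dst[0x16+5] := {0xc2,0xd1,0x95,0x97,0x64}
#1 dst[0x02+3] := {0xd1,0x06,0xe8}
#2 dst[0x0c+7] := {0xd1,0x06,0xe8,0xa0,0xf3,0x5a,0xae}
#3 dst[0x04+8] := {0xf3,0x5a,0xae,0x97,0x64,0x91,0xc2,0xd1}
#4 dst[0x04+4] := {0x91,0xc2,0xd1,0xd1}
#5 dst[0x1f+5] := {0x97,0x64,0x91,0xc2,0xd1}
query mem[0x06]=0xd1, mem[0x11]=0x5a, mem[0x17]=0xd1, mem[0x1b]=0x9d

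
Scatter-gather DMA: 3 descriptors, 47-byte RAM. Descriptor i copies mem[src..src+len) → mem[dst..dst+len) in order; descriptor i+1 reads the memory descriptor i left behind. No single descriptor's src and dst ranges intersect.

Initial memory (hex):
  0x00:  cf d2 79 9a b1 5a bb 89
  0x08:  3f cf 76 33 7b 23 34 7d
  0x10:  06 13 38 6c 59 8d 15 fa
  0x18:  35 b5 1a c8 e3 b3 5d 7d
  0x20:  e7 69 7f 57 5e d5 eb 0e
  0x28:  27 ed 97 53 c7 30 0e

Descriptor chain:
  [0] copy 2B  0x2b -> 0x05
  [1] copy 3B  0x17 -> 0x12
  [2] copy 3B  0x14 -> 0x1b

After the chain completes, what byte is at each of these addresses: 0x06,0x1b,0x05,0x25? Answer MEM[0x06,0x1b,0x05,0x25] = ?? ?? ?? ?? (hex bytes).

  after D0: wrote 2B at 0x05 = 53c7
  after D1: wrote 3B at 0x12 = fa35b5
  after D2: wrote 3B at 0x1b = b58d15
query mem[0x06]=0xc7, mem[0x1b]=0xb5, mem[0x05]=0x53, mem[0x25]=0xd5

MEM[0x06,0x1b,0x05,0x25] = c7 b5 53 d5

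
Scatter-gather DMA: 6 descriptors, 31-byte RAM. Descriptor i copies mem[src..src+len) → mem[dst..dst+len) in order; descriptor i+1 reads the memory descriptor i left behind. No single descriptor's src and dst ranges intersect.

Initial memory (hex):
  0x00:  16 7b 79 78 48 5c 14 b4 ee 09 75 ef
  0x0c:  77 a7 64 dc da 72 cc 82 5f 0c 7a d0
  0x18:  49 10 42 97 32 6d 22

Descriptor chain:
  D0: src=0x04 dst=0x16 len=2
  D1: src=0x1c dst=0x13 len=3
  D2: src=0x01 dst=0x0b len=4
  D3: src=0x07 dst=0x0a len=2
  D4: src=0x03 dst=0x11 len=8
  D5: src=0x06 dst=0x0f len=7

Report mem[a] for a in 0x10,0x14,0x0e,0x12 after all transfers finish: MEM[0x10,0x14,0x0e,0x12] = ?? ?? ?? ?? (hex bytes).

MEM[0x10,0x14,0x0e,0x12] = b4 ee 48 09

  after D0: wrote 2B at 0x16 = 485c
  after D1: wrote 3B at 0x13 = 326d22
  after D2: wrote 4B at 0x0b = 7b797848
  after D3: wrote 2B at 0x0a = b4ee
  after D4: wrote 8B at 0x11 = 78485c14b4ee09b4
  after D5: wrote 7B at 0x0f = 14b4ee09b4ee79
query mem[0x10]=0xb4, mem[0x14]=0xee, mem[0x0e]=0x48, mem[0x12]=0x09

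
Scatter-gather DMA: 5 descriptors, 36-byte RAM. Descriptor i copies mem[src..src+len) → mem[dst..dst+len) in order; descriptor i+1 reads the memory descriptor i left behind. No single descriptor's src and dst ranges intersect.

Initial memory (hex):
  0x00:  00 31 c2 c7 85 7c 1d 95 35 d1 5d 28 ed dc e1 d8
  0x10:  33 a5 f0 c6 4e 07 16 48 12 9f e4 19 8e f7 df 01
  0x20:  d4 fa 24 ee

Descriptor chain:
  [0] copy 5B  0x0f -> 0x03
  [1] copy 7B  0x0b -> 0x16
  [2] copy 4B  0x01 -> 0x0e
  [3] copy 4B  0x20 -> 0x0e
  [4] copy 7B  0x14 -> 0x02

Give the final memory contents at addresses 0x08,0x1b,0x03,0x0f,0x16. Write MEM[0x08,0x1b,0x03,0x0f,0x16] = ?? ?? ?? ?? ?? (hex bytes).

D0: mem[0x03..0x07] <- [d8 33 a5 f0 c6]
D1: mem[0x16..0x1c] <- [28 ed dc e1 d8 33 a5]
D2: mem[0x0e..0x11] <- [31 c2 d8 33]
D3: mem[0x0e..0x11] <- [d4 fa 24 ee]
D4: mem[0x02..0x08] <- [4e 07 28 ed dc e1 d8]
query mem[0x08]=0xd8, mem[0x1b]=0x33, mem[0x03]=0x07, mem[0x0f]=0xfa, mem[0x16]=0x28

MEM[0x08,0x1b,0x03,0x0f,0x16] = d8 33 07 fa 28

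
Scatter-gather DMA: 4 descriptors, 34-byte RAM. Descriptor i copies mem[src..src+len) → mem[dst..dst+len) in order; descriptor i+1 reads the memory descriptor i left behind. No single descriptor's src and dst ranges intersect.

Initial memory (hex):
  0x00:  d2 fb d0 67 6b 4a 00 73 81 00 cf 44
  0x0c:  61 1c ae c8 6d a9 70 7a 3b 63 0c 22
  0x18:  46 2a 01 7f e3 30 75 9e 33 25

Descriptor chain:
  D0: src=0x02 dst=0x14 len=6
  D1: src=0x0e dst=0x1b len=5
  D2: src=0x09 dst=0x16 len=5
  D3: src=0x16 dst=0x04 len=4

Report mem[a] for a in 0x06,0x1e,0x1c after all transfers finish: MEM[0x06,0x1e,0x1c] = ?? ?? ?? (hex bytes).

#0 dst[0x14+6] := {0xd0,0x67,0x6b,0x4a,0x00,0x73}
#1 dst[0x1b+5] := {0xae,0xc8,0x6d,0xa9,0x70}
#2 dst[0x16+5] := {0x00,0xcf,0x44,0x61,0x1c}
#3 dst[0x04+4] := {0x00,0xcf,0x44,0x61}
query mem[0x06]=0x44, mem[0x1e]=0xa9, mem[0x1c]=0xc8

MEM[0x06,0x1e,0x1c] = 44 a9 c8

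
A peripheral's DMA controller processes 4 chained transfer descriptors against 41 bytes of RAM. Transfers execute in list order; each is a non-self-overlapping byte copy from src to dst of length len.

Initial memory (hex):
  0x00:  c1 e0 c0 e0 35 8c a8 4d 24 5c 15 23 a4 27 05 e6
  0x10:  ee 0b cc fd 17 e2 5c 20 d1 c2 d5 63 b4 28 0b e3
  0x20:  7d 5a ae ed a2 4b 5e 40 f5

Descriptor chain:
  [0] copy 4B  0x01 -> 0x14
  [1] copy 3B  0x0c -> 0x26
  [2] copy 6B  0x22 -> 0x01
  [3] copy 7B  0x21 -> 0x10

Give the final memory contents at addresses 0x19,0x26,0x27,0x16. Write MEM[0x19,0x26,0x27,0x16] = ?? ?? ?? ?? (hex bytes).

MEM[0x19,0x26,0x27,0x16] = c2 a4 27 27

D0: mem[0x14..0x17] <- [e0 c0 e0 35]
D1: mem[0x26..0x28] <- [a4 27 05]
D2: mem[0x01..0x06] <- [ae ed a2 4b a4 27]
D3: mem[0x10..0x16] <- [5a ae ed a2 4b a4 27]
query mem[0x19]=0xc2, mem[0x26]=0xa4, mem[0x27]=0x27, mem[0x16]=0x27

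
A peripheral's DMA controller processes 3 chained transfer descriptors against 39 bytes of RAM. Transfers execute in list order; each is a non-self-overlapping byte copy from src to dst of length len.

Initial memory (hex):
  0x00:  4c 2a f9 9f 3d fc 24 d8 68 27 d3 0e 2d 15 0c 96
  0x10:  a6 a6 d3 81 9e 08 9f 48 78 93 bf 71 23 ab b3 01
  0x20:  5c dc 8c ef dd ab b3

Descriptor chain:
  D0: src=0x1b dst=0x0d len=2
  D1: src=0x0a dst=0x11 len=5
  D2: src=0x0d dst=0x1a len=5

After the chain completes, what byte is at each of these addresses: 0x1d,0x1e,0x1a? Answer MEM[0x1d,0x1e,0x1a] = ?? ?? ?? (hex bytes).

MEM[0x1d,0x1e,0x1a] = a6 d3 71

#0 dst[0x0d+2] := {0x71,0x23}
#1 dst[0x11+5] := {0xd3,0x0e,0x2d,0x71,0x23}
#2 dst[0x1a+5] := {0x71,0x23,0x96,0xa6,0xd3}
query mem[0x1d]=0xa6, mem[0x1e]=0xd3, mem[0x1a]=0x71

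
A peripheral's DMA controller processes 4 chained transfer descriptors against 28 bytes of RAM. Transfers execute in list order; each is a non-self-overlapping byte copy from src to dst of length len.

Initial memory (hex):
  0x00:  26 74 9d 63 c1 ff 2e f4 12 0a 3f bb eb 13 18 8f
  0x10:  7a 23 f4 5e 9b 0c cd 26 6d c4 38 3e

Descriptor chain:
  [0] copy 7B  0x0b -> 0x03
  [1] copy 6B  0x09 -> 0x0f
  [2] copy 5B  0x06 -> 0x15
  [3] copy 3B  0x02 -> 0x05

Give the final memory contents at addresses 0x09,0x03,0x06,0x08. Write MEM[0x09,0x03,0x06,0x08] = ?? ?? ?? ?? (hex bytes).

MEM[0x09,0x03,0x06,0x08] = 23 bb bb 7a

  after D0: wrote 7B at 0x03 = bbeb13188f7a23
  after D1: wrote 6B at 0x0f = 233fbbeb1318
  after D2: wrote 5B at 0x15 = 188f7a233f
  after D3: wrote 3B at 0x05 = 9dbbeb
query mem[0x09]=0x23, mem[0x03]=0xbb, mem[0x06]=0xbb, mem[0x08]=0x7a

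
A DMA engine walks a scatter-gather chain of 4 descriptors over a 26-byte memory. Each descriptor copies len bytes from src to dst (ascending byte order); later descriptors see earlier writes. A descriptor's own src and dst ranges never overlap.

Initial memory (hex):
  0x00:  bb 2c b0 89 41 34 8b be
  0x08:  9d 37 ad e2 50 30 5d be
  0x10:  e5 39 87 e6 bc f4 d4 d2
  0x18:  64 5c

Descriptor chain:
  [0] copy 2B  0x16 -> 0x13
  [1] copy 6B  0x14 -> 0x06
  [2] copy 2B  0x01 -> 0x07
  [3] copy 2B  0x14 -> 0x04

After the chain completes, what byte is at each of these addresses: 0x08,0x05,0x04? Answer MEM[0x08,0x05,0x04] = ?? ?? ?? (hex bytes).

#0 dst[0x13+2] := {0xd4,0xd2}
#1 dst[0x06+6] := {0xd2,0xf4,0xd4,0xd2,0x64,0x5c}
#2 dst[0x07+2] := {0x2c,0xb0}
#3 dst[0x04+2] := {0xd2,0xf4}
query mem[0x08]=0xb0, mem[0x05]=0xf4, mem[0x04]=0xd2

MEM[0x08,0x05,0x04] = b0 f4 d2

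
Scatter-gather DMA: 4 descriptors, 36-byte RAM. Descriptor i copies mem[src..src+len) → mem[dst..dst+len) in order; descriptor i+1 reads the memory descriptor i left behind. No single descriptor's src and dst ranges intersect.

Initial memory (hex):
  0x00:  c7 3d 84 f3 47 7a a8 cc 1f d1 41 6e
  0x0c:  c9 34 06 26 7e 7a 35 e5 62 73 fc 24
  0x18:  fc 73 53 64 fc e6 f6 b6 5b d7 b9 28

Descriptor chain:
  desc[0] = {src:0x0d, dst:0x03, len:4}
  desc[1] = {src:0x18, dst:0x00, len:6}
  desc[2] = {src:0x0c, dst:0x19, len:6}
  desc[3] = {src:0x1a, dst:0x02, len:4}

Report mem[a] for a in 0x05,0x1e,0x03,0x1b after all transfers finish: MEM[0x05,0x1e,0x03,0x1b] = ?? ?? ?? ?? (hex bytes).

MEM[0x05,0x1e,0x03,0x1b] = 7e 7a 06 06

[0] 0x0d->0x03 len=4 : 34 06 26 7e
[1] 0x18->0x00 len=6 : fc 73 53 64 fc e6
[2] 0x0c->0x19 len=6 : c9 34 06 26 7e 7a
[3] 0x1a->0x02 len=4 : 34 06 26 7e
query mem[0x05]=0x7e, mem[0x1e]=0x7a, mem[0x03]=0x06, mem[0x1b]=0x06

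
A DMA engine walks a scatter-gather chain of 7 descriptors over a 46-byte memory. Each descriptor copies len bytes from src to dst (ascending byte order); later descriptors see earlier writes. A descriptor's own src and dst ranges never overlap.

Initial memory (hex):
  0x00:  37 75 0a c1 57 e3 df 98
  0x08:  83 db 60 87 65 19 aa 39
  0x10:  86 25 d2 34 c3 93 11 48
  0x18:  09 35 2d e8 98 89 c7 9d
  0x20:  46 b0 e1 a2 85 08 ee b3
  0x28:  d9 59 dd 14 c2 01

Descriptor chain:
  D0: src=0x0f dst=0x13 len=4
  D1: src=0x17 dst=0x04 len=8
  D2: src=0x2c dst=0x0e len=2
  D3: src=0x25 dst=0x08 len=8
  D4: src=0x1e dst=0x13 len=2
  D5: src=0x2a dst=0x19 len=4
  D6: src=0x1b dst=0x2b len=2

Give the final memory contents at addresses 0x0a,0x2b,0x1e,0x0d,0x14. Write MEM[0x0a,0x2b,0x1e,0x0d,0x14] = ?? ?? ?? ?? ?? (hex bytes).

#0 dst[0x13+4] := {0x39,0x86,0x25,0xd2}
#1 dst[0x04+8] := {0x48,0x09,0x35,0x2d,0xe8,0x98,0x89,0xc7}
#2 dst[0x0e+2] := {0xc2,0x01}
#3 dst[0x08+8] := {0x08,0xee,0xb3,0xd9,0x59,0xdd,0x14,0xc2}
#4 dst[0x13+2] := {0xc7,0x9d}
#5 dst[0x19+4] := {0xdd,0x14,0xc2,0x01}
#6 dst[0x2b+2] := {0xc2,0x01}
query mem[0x0a]=0xb3, mem[0x2b]=0xc2, mem[0x1e]=0xc7, mem[0x0d]=0xdd, mem[0x14]=0x9d

MEM[0x0a,0x2b,0x1e,0x0d,0x14] = b3 c2 c7 dd 9d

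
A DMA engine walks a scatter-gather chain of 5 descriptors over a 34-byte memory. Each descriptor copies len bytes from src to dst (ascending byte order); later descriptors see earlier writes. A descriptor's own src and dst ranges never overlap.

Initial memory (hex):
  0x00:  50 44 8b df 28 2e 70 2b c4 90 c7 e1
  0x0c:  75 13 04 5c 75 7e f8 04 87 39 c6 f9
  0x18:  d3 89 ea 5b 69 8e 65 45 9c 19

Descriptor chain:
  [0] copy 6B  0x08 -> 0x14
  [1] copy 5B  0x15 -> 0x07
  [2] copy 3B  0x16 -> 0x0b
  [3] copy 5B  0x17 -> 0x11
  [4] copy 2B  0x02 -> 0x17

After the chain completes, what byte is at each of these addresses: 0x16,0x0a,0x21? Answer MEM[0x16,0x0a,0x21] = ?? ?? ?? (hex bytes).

MEM[0x16,0x0a,0x21] = c7 75 19

[0] 0x08->0x14 len=6 : c4 90 c7 e1 75 13
[1] 0x15->0x07 len=5 : 90 c7 e1 75 13
[2] 0x16->0x0b len=3 : c7 e1 75
[3] 0x17->0x11 len=5 : e1 75 13 ea 5b
[4] 0x02->0x17 len=2 : 8b df
query mem[0x16]=0xc7, mem[0x0a]=0x75, mem[0x21]=0x19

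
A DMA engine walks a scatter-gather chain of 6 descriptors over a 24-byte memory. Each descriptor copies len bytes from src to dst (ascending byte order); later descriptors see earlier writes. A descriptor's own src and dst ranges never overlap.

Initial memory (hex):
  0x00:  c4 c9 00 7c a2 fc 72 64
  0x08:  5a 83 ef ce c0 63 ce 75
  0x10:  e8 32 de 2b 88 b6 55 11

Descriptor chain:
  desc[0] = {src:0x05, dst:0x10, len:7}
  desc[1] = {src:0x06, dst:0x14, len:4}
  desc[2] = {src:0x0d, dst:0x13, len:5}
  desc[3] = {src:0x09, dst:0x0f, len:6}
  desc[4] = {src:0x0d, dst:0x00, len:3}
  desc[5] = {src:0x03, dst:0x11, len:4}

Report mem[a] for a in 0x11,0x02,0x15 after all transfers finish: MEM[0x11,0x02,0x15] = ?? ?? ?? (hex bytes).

MEM[0x11,0x02,0x15] = 7c 83 75

[0] 0x05->0x10 len=7 : fc 72 64 5a 83 ef ce
[1] 0x06->0x14 len=4 : 72 64 5a 83
[2] 0x0d->0x13 len=5 : 63 ce 75 fc 72
[3] 0x09->0x0f len=6 : 83 ef ce c0 63 ce
[4] 0x0d->0x00 len=3 : 63 ce 83
[5] 0x03->0x11 len=4 : 7c a2 fc 72
query mem[0x11]=0x7c, mem[0x02]=0x83, mem[0x15]=0x75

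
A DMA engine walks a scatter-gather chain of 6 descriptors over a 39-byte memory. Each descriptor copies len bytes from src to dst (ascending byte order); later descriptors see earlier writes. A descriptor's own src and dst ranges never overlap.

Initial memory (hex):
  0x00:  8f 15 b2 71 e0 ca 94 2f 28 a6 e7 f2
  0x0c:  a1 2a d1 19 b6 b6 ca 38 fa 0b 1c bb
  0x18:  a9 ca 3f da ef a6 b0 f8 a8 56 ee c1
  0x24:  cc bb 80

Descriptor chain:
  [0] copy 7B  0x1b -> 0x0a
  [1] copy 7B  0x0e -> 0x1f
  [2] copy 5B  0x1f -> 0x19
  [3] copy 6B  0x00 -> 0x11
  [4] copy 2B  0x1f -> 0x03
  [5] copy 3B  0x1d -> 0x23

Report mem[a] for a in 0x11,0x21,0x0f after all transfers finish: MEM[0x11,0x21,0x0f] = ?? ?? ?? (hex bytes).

#0 dst[0x0a+7] := {0xda,0xef,0xa6,0xb0,0xf8,0xa8,0x56}
#1 dst[0x1f+7] := {0xf8,0xa8,0x56,0xb6,0xca,0x38,0xfa}
#2 dst[0x19+5] := {0xf8,0xa8,0x56,0xb6,0xca}
#3 dst[0x11+6] := {0x8f,0x15,0xb2,0x71,0xe0,0xca}
#4 dst[0x03+2] := {0xf8,0xa8}
#5 dst[0x23+3] := {0xca,0xb0,0xf8}
query mem[0x11]=0x8f, mem[0x21]=0x56, mem[0x0f]=0xa8

MEM[0x11,0x21,0x0f] = 8f 56 a8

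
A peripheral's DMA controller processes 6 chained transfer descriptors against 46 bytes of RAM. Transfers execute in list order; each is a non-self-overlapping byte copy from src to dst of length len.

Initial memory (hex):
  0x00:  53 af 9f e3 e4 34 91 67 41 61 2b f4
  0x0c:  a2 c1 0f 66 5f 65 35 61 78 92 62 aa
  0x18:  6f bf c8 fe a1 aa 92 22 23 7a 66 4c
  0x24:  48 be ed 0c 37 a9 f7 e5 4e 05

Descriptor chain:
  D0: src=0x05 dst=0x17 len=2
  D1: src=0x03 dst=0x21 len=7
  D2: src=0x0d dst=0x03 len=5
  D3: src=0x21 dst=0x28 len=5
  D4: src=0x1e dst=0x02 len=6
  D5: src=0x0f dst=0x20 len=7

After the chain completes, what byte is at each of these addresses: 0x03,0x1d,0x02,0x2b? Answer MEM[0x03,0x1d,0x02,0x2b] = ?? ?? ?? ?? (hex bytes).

  after D0: wrote 2B at 0x17 = 3491
  after D1: wrote 7B at 0x21 = e3e43491674161
  after D2: wrote 5B at 0x03 = c10f665f65
  after D3: wrote 5B at 0x28 = e3e4349167
  after D4: wrote 6B at 0x02 = 922223e3e434
  after D5: wrote 7B at 0x20 = 665f6535617892
query mem[0x03]=0x22, mem[0x1d]=0xaa, mem[0x02]=0x92, mem[0x2b]=0x91

MEM[0x03,0x1d,0x02,0x2b] = 22 aa 92 91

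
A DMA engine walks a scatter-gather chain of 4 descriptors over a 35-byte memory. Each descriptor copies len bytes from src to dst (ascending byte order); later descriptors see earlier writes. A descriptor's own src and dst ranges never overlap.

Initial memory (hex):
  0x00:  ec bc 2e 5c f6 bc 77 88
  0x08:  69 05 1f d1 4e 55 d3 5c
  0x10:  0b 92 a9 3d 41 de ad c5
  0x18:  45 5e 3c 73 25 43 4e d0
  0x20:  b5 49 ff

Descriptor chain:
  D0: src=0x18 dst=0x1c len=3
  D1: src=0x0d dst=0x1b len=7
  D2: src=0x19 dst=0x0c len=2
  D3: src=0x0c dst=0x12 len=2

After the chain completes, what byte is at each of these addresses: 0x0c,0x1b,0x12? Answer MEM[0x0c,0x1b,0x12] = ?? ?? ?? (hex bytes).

MEM[0x0c,0x1b,0x12] = 5e 55 5e

  after D0: wrote 3B at 0x1c = 455e3c
  after D1: wrote 7B at 0x1b = 55d35c0b92a93d
  after D2: wrote 2B at 0x0c = 5e3c
  after D3: wrote 2B at 0x12 = 5e3c
query mem[0x0c]=0x5e, mem[0x1b]=0x55, mem[0x12]=0x5e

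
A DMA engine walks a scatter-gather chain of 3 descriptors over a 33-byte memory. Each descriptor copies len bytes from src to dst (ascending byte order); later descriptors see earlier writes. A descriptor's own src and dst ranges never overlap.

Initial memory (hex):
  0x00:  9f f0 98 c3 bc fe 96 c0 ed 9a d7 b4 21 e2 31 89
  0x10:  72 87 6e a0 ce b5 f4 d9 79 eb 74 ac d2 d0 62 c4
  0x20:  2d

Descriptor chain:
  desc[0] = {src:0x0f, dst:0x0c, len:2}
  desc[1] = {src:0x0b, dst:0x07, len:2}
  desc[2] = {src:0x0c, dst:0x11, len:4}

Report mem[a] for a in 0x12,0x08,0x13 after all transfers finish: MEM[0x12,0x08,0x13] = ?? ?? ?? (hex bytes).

#0 dst[0x0c+2] := {0x89,0x72}
#1 dst[0x07+2] := {0xb4,0x89}
#2 dst[0x11+4] := {0x89,0x72,0x31,0x89}
query mem[0x12]=0x72, mem[0x08]=0x89, mem[0x13]=0x31

MEM[0x12,0x08,0x13] = 72 89 31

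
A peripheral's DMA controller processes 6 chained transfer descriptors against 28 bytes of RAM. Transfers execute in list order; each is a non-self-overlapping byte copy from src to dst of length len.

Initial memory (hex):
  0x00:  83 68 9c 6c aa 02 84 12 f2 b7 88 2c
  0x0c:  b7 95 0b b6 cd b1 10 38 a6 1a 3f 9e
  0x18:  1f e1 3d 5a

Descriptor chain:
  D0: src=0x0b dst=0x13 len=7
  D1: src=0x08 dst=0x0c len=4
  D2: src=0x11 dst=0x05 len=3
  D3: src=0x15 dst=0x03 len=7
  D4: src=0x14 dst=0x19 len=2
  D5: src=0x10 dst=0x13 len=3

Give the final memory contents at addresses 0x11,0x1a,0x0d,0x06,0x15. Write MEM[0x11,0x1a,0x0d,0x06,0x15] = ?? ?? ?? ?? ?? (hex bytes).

D0: mem[0x13..0x19] <- [2c b7 95 0b b6 cd b1]
D1: mem[0x0c..0x0f] <- [f2 b7 88 2c]
D2: mem[0x05..0x07] <- [b1 10 2c]
D3: mem[0x03..0x09] <- [95 0b b6 cd b1 3d 5a]
D4: mem[0x19..0x1a] <- [b7 95]
D5: mem[0x13..0x15] <- [cd b1 10]
query mem[0x11]=0xb1, mem[0x1a]=0x95, mem[0x0d]=0xb7, mem[0x06]=0xcd, mem[0x15]=0x10

MEM[0x11,0x1a,0x0d,0x06,0x15] = b1 95 b7 cd 10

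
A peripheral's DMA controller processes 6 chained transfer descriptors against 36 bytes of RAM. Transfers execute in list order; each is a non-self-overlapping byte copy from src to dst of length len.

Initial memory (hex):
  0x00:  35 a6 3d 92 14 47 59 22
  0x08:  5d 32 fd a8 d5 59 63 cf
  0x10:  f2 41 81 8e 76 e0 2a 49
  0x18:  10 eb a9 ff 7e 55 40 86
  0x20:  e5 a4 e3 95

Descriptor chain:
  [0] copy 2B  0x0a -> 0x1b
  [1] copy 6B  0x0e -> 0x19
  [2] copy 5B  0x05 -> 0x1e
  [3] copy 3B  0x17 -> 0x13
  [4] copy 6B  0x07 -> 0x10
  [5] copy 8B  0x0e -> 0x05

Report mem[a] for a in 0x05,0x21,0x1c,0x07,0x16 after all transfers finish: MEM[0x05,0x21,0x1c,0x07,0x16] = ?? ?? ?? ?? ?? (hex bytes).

MEM[0x05,0x21,0x1c,0x07,0x16] = 63 5d 41 22 2a

  after D0: wrote 2B at 0x1b = fda8
  after D1: wrote 6B at 0x19 = 63cff241818e
  after D2: wrote 5B at 0x1e = 4759225d32
  after D3: wrote 3B at 0x13 = 491063
  after D4: wrote 6B at 0x10 = 225d32fda8d5
  after D5: wrote 8B at 0x05 = 63cf225d32fda8d5
query mem[0x05]=0x63, mem[0x21]=0x5d, mem[0x1c]=0x41, mem[0x07]=0x22, mem[0x16]=0x2a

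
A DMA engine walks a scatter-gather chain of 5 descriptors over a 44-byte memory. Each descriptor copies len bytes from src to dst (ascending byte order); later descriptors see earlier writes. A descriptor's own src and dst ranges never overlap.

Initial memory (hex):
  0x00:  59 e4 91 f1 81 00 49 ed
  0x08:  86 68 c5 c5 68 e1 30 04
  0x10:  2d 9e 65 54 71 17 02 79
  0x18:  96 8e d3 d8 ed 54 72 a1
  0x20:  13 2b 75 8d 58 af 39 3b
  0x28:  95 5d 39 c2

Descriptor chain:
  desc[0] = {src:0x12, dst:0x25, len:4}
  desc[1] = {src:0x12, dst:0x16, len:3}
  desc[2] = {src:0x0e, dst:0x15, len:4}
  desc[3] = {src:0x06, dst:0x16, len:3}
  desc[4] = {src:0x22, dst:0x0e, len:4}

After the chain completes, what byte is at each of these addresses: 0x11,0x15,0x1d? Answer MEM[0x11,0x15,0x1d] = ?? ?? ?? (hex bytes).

MEM[0x11,0x15,0x1d] = 65 30 54

[0] 0x12->0x25 len=4 : 65 54 71 17
[1] 0x12->0x16 len=3 : 65 54 71
[2] 0x0e->0x15 len=4 : 30 04 2d 9e
[3] 0x06->0x16 len=3 : 49 ed 86
[4] 0x22->0x0e len=4 : 75 8d 58 65
query mem[0x11]=0x65, mem[0x15]=0x30, mem[0x1d]=0x54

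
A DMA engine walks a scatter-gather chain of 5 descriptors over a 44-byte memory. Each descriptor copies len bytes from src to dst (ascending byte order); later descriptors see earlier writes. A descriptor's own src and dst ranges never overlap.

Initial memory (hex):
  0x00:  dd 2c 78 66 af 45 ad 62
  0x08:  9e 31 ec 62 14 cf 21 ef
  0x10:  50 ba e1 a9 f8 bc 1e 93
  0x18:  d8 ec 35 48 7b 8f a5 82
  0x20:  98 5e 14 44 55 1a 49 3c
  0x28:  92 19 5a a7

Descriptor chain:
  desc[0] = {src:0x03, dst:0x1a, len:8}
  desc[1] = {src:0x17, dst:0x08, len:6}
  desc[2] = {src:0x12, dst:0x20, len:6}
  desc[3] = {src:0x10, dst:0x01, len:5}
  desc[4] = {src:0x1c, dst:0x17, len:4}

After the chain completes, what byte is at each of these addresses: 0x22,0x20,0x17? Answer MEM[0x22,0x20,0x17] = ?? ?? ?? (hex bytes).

MEM[0x22,0x20,0x17] = f8 e1 45

D0: mem[0x1a..0x21] <- [66 af 45 ad 62 9e 31 ec]
D1: mem[0x08..0x0d] <- [93 d8 ec 66 af 45]
D2: mem[0x20..0x25] <- [e1 a9 f8 bc 1e 93]
D3: mem[0x01..0x05] <- [50 ba e1 a9 f8]
D4: mem[0x17..0x1a] <- [45 ad 62 9e]
query mem[0x22]=0xf8, mem[0x20]=0xe1, mem[0x17]=0x45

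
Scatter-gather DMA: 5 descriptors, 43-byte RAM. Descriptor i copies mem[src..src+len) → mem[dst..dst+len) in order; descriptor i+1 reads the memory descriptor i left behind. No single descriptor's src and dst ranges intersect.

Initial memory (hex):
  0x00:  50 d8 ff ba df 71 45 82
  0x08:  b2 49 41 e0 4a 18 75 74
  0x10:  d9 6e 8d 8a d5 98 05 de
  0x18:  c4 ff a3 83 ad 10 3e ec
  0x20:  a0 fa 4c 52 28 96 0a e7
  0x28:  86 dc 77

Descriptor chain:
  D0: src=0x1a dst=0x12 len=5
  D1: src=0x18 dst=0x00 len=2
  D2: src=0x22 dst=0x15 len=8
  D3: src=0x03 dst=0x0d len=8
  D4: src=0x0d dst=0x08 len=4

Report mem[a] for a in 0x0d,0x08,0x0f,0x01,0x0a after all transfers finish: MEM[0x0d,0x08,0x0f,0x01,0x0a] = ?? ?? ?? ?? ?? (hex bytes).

MEM[0x0d,0x08,0x0f,0x01,0x0a] = ba ba 71 ff 71

#0 dst[0x12+5] := {0xa3,0x83,0xad,0x10,0x3e}
#1 dst[0x00+2] := {0xc4,0xff}
#2 dst[0x15+8] := {0x4c,0x52,0x28,0x96,0x0a,0xe7,0x86,0xdc}
#3 dst[0x0d+8] := {0xba,0xdf,0x71,0x45,0x82,0xb2,0x49,0x41}
#4 dst[0x08+4] := {0xba,0xdf,0x71,0x45}
query mem[0x0d]=0xba, mem[0x08]=0xba, mem[0x0f]=0x71, mem[0x01]=0xff, mem[0x0a]=0x71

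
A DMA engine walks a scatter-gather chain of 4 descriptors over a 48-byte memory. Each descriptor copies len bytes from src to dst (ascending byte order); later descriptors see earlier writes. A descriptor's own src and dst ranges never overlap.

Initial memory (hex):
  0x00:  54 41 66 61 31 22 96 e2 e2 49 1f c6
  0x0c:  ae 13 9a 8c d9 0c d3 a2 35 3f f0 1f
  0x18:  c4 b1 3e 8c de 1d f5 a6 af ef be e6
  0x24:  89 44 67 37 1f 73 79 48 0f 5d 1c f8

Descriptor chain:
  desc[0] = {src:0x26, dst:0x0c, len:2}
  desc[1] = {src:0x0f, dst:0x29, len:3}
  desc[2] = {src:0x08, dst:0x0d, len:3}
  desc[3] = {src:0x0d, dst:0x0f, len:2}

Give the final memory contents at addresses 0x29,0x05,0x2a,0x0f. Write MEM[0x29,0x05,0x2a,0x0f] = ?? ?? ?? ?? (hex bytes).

[0] 0x26->0x0c len=2 : 67 37
[1] 0x0f->0x29 len=3 : 8c d9 0c
[2] 0x08->0x0d len=3 : e2 49 1f
[3] 0x0d->0x0f len=2 : e2 49
query mem[0x29]=0x8c, mem[0x05]=0x22, mem[0x2a]=0xd9, mem[0x0f]=0xe2

MEM[0x29,0x05,0x2a,0x0f] = 8c 22 d9 e2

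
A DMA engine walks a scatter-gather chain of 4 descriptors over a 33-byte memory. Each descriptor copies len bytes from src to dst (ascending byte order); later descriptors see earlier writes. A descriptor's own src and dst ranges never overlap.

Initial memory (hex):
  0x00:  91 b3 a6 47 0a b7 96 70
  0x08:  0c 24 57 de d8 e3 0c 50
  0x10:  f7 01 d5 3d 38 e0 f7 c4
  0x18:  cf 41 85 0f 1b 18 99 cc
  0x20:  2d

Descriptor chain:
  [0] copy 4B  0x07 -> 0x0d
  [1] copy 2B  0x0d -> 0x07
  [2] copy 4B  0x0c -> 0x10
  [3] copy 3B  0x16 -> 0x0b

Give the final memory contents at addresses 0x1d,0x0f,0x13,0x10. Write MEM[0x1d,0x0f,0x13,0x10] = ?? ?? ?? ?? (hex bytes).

MEM[0x1d,0x0f,0x13,0x10] = 18 24 24 d8

D0: mem[0x0d..0x10] <- [70 0c 24 57]
D1: mem[0x07..0x08] <- [70 0c]
D2: mem[0x10..0x13] <- [d8 70 0c 24]
D3: mem[0x0b..0x0d] <- [f7 c4 cf]
query mem[0x1d]=0x18, mem[0x0f]=0x24, mem[0x13]=0x24, mem[0x10]=0xd8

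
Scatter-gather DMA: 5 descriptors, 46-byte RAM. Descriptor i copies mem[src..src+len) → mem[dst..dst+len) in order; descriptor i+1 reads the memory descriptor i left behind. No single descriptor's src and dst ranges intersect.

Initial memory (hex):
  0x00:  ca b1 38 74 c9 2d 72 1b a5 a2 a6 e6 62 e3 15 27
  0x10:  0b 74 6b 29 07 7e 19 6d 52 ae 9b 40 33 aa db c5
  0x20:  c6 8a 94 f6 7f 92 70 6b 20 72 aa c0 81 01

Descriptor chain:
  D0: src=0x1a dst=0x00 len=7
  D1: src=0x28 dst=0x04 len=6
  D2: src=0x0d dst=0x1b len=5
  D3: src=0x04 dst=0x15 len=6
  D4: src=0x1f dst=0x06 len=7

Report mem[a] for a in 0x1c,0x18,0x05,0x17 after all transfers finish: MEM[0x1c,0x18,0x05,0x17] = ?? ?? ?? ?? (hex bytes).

  after D0: wrote 7B at 0x00 = 9b4033aadbc5c6
  after D1: wrote 6B at 0x04 = 2072aac08101
  after D2: wrote 5B at 0x1b = e315270b74
  after D3: wrote 6B at 0x15 = 2072aac08101
  after D4: wrote 7B at 0x06 = 74c68a94f67f92
query mem[0x1c]=0x15, mem[0x18]=0xc0, mem[0x05]=0x72, mem[0x17]=0xaa

MEM[0x1c,0x18,0x05,0x17] = 15 c0 72 aa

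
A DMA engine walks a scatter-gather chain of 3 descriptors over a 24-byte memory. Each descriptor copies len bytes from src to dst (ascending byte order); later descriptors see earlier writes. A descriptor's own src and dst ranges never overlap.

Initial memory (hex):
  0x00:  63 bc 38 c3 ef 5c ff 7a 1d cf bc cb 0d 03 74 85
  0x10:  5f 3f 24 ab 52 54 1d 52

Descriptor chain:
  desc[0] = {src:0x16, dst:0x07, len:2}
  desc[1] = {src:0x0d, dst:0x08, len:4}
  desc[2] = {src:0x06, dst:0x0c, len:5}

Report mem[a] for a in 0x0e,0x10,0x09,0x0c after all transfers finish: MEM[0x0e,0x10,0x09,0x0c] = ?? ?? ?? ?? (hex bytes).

MEM[0x0e,0x10,0x09,0x0c] = 03 85 74 ff

[0] 0x16->0x07 len=2 : 1d 52
[1] 0x0d->0x08 len=4 : 03 74 85 5f
[2] 0x06->0x0c len=5 : ff 1d 03 74 85
query mem[0x0e]=0x03, mem[0x10]=0x85, mem[0x09]=0x74, mem[0x0c]=0xff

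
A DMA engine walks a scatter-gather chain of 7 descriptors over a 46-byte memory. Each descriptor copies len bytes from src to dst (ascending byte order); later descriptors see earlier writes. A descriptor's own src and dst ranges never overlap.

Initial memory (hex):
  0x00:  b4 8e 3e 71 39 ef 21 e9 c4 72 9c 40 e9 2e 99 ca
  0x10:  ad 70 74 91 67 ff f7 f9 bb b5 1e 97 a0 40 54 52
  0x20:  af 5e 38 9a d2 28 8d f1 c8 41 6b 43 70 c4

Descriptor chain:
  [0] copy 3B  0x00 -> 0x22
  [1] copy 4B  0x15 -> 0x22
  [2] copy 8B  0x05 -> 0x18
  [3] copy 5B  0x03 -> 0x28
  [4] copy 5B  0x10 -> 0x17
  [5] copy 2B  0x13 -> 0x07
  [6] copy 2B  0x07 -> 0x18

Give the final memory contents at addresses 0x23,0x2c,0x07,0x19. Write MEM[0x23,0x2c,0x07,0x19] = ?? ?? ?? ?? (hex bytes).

[0] 0x00->0x22 len=3 : b4 8e 3e
[1] 0x15->0x22 len=4 : ff f7 f9 bb
[2] 0x05->0x18 len=8 : ef 21 e9 c4 72 9c 40 e9
[3] 0x03->0x28 len=5 : 71 39 ef 21 e9
[4] 0x10->0x17 len=5 : ad 70 74 91 67
[5] 0x13->0x07 len=2 : 91 67
[6] 0x07->0x18 len=2 : 91 67
query mem[0x23]=0xf7, mem[0x2c]=0xe9, mem[0x07]=0x91, mem[0x19]=0x67

MEM[0x23,0x2c,0x07,0x19] = f7 e9 91 67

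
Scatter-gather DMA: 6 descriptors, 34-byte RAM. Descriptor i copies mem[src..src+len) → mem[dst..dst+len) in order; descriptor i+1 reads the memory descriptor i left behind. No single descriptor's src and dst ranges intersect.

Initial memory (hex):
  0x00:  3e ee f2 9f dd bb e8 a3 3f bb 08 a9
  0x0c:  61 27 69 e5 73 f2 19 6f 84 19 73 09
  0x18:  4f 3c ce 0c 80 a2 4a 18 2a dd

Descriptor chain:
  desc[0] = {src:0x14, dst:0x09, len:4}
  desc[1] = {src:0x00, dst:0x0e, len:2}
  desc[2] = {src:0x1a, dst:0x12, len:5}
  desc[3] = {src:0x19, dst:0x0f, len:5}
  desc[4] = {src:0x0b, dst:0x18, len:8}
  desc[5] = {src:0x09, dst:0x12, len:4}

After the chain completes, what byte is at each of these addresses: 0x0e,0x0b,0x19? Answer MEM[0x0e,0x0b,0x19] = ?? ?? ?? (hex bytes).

MEM[0x0e,0x0b,0x19] = 3e 73 09

#0 dst[0x09+4] := {0x84,0x19,0x73,0x09}
#1 dst[0x0e+2] := {0x3e,0xee}
#2 dst[0x12+5] := {0xce,0x0c,0x80,0xa2,0x4a}
#3 dst[0x0f+5] := {0x3c,0xce,0x0c,0x80,0xa2}
#4 dst[0x18+8] := {0x73,0x09,0x27,0x3e,0x3c,0xce,0x0c,0x80}
#5 dst[0x12+4] := {0x84,0x19,0x73,0x09}
query mem[0x0e]=0x3e, mem[0x0b]=0x73, mem[0x19]=0x09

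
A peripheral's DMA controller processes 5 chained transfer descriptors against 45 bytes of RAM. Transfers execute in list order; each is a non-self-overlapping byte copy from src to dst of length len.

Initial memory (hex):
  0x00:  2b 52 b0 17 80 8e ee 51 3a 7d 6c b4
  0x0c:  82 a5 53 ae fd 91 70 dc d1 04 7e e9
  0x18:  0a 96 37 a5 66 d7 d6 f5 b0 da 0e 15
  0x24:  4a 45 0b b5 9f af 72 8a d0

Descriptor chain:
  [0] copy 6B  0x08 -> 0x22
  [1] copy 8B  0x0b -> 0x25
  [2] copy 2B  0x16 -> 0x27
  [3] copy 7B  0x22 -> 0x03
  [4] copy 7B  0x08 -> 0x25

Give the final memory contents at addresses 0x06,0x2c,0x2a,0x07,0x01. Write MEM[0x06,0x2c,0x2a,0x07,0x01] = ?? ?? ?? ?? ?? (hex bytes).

MEM[0x06,0x2c,0x2a,0x07,0x01] = b4 70 a5 82 52

  after D0: wrote 6B at 0x22 = 3a7d6cb482a5
  after D1: wrote 8B at 0x25 = b482a553aefd9170
  after D2: wrote 2B at 0x27 = 7ee9
  after D3: wrote 7B at 0x03 = 3a7d6cb4827ee9
  after D4: wrote 7B at 0x25 = 7ee96cb482a553
query mem[0x06]=0xb4, mem[0x2c]=0x70, mem[0x2a]=0xa5, mem[0x07]=0x82, mem[0x01]=0x52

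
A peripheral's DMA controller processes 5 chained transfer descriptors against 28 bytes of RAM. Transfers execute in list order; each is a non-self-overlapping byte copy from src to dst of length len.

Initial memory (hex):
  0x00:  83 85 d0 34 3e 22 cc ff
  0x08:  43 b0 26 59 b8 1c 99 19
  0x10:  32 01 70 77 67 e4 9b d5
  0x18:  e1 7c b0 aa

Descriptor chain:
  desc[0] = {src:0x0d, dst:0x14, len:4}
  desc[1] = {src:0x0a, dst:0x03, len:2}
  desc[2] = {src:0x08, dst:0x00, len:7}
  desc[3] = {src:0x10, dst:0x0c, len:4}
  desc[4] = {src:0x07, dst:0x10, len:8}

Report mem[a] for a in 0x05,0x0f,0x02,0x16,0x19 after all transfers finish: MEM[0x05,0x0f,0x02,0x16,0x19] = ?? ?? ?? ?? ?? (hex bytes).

MEM[0x05,0x0f,0x02,0x16,0x19] = 1c 77 26 01 7c

D0: mem[0x14..0x17] <- [1c 99 19 32]
D1: mem[0x03..0x04] <- [26 59]
D2: mem[0x00..0x06] <- [43 b0 26 59 b8 1c 99]
D3: mem[0x0c..0x0f] <- [32 01 70 77]
D4: mem[0x10..0x17] <- [ff 43 b0 26 59 32 01 70]
query mem[0x05]=0x1c, mem[0x0f]=0x77, mem[0x02]=0x26, mem[0x16]=0x01, mem[0x19]=0x7c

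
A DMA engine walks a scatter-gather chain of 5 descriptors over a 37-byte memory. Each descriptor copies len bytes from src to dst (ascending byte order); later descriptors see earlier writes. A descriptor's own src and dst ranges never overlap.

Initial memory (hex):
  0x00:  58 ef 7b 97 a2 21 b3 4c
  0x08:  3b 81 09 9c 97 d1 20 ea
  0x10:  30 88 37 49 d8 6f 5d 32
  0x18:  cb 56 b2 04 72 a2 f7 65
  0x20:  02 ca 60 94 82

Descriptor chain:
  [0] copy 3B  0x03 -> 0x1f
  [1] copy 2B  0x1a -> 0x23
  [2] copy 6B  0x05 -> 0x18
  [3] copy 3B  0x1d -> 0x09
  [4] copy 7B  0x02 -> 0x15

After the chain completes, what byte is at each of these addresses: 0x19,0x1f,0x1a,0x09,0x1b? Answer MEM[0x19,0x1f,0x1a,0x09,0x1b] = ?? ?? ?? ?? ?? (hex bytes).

MEM[0x19,0x1f,0x1a,0x09,0x1b] = b3 97 4c 09 3b

#0 dst[0x1f+3] := {0x97,0xa2,0x21}
#1 dst[0x23+2] := {0xb2,0x04}
#2 dst[0x18+6] := {0x21,0xb3,0x4c,0x3b,0x81,0x09}
#3 dst[0x09+3] := {0x09,0xf7,0x97}
#4 dst[0x15+7] := {0x7b,0x97,0xa2,0x21,0xb3,0x4c,0x3b}
query mem[0x19]=0xb3, mem[0x1f]=0x97, mem[0x1a]=0x4c, mem[0x09]=0x09, mem[0x1b]=0x3b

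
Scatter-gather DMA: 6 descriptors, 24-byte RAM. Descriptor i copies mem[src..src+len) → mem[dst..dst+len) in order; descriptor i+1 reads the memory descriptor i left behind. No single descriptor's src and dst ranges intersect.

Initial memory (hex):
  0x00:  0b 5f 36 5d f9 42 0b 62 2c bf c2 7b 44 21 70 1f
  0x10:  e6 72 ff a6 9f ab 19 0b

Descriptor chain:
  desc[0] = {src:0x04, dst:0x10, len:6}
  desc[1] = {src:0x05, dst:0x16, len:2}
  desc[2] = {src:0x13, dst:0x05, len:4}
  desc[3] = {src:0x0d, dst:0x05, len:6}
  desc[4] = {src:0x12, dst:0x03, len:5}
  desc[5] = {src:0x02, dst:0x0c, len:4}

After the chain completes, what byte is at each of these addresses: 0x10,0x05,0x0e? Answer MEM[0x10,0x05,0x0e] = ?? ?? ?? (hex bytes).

MEM[0x10,0x05,0x0e] = f9 2c 62

  after D0: wrote 6B at 0x10 = f9420b622cbf
  after D1: wrote 2B at 0x16 = 420b
  after D2: wrote 4B at 0x05 = 622cbf42
  after D3: wrote 6B at 0x05 = 21701ff9420b
  after D4: wrote 5B at 0x03 = 0b622cbf42
  after D5: wrote 4B at 0x0c = 360b622c
query mem[0x10]=0xf9, mem[0x05]=0x2c, mem[0x0e]=0x62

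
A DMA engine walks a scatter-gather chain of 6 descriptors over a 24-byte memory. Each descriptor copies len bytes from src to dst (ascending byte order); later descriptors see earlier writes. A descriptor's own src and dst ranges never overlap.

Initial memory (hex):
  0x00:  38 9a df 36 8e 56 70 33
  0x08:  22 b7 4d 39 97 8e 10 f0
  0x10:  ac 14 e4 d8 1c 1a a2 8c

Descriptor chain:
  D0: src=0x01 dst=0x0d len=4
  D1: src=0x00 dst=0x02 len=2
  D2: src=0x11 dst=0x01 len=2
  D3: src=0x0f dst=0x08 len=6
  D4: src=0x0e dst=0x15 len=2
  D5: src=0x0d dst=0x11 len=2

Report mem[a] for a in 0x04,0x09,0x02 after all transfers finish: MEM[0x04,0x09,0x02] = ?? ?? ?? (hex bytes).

D0: mem[0x0d..0x10] <- [9a df 36 8e]
D1: mem[0x02..0x03] <- [38 9a]
D2: mem[0x01..0x02] <- [14 e4]
D3: mem[0x08..0x0d] <- [36 8e 14 e4 d8 1c]
D4: mem[0x15..0x16] <- [df 36]
D5: mem[0x11..0x12] <- [1c df]
query mem[0x04]=0x8e, mem[0x09]=0x8e, mem[0x02]=0xe4

MEM[0x04,0x09,0x02] = 8e 8e e4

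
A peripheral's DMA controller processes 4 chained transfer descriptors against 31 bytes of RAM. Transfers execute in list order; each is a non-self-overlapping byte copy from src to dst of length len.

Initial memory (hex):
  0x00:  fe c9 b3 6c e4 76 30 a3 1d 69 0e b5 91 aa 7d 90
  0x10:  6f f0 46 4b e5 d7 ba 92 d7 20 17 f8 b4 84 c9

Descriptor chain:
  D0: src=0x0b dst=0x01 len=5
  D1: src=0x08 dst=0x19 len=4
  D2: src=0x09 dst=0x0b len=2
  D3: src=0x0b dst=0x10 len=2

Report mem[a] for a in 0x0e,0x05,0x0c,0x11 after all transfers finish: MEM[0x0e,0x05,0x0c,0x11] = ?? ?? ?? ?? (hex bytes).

[0] 0x0b->0x01 len=5 : b5 91 aa 7d 90
[1] 0x08->0x19 len=4 : 1d 69 0e b5
[2] 0x09->0x0b len=2 : 69 0e
[3] 0x0b->0x10 len=2 : 69 0e
query mem[0x0e]=0x7d, mem[0x05]=0x90, mem[0x0c]=0x0e, mem[0x11]=0x0e

MEM[0x0e,0x05,0x0c,0x11] = 7d 90 0e 0e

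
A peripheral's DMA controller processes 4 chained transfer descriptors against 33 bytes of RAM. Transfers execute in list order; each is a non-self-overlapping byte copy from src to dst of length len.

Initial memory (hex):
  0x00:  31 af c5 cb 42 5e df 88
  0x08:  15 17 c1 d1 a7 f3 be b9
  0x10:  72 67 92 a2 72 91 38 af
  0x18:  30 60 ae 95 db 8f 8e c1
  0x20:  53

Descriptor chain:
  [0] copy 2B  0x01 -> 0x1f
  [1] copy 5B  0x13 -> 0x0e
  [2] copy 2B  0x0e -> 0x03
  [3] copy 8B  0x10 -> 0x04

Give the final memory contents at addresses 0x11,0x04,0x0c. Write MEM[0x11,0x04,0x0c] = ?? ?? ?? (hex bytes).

#0 dst[0x1f+2] := {0xaf,0xc5}
#1 dst[0x0e+5] := {0xa2,0x72,0x91,0x38,0xaf}
#2 dst[0x03+2] := {0xa2,0x72}
#3 dst[0x04+8] := {0x91,0x38,0xaf,0xa2,0x72,0x91,0x38,0xaf}
query mem[0x11]=0x38, mem[0x04]=0x91, mem[0x0c]=0xa7

MEM[0x11,0x04,0x0c] = 38 91 a7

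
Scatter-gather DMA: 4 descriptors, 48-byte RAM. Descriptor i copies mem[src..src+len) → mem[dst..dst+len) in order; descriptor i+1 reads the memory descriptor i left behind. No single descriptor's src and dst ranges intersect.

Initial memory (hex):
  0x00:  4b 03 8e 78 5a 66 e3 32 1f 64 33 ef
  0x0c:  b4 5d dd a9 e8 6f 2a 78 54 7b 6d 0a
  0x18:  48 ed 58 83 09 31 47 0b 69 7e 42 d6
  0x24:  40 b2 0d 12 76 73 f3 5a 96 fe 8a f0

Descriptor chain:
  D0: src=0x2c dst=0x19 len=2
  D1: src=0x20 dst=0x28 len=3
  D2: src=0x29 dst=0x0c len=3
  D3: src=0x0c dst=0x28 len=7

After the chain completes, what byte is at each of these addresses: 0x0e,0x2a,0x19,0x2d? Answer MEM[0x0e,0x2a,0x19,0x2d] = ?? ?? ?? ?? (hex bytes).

[0] 0x2c->0x19 len=2 : 96 fe
[1] 0x20->0x28 len=3 : 69 7e 42
[2] 0x29->0x0c len=3 : 7e 42 5a
[3] 0x0c->0x28 len=7 : 7e 42 5a a9 e8 6f 2a
query mem[0x0e]=0x5a, mem[0x2a]=0x5a, mem[0x19]=0x96, mem[0x2d]=0x6f

MEM[0x0e,0x2a,0x19,0x2d] = 5a 5a 96 6f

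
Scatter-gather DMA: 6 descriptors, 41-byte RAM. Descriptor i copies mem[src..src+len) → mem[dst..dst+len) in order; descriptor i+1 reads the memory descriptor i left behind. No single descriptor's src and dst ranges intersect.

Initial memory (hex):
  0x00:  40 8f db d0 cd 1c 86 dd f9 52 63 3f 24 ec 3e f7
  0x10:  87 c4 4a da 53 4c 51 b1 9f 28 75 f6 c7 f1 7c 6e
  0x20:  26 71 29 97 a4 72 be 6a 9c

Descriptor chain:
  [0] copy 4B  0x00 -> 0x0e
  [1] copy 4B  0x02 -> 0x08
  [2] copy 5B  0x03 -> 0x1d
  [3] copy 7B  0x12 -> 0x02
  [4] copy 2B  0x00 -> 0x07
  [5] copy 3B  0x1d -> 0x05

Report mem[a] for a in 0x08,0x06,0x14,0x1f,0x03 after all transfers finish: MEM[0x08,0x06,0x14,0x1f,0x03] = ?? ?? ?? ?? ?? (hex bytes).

D0: mem[0x0e..0x11] <- [40 8f db d0]
D1: mem[0x08..0x0b] <- [db d0 cd 1c]
D2: mem[0x1d..0x21] <- [d0 cd 1c 86 dd]
D3: mem[0x02..0x08] <- [4a da 53 4c 51 b1 9f]
D4: mem[0x07..0x08] <- [40 8f]
D5: mem[0x05..0x07] <- [d0 cd 1c]
query mem[0x08]=0x8f, mem[0x06]=0xcd, mem[0x14]=0x53, mem[0x1f]=0x1c, mem[0x03]=0xda

MEM[0x08,0x06,0x14,0x1f,0x03] = 8f cd 53 1c da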